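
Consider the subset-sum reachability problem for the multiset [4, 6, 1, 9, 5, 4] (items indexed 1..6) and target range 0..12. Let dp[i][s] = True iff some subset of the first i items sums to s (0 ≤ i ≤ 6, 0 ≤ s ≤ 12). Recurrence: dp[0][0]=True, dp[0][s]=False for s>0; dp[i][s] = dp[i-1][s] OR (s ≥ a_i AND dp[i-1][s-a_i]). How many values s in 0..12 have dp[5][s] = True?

i\s   0   1   2   3   4   5   6   7   8   9  10  11  12
  0   T   F   F   F   F   F   F   F   F   F   F   F   F
  1   T   F   F   F   T   F   F   F   F   F   F   F   F
  2   T   F   F   F   T   F   T   F   F   F   T   F   F
  3   T   T   F   F   T   T   T   T   F   F   T   T   F
  4   T   T   F   F   T   T   T   T   F   T   T   T   F
  5   T   T   F   F   T   T   T   T   F   T   T   T   T
  6   T   T   F   F   T   T   T   T   T   T   T   T   T

10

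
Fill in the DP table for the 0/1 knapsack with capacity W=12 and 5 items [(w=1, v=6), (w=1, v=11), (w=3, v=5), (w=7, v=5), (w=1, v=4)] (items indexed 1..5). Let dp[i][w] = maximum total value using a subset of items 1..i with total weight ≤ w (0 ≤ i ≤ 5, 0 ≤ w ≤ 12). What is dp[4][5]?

i\w   0   1   2   3   4   5   6   7   8   9  10  11  12
  0   0   0   0   0   0   0   0   0   0   0   0   0   0
  1   0   6   6   6   6   6   6   6   6   6   6   6   6
  2   0  11  17  17  17  17  17  17  17  17  17  17  17
  3   0  11  17  17  17  22  22  22  22  22  22  22  22
  4   0  11  17  17  17  22  22  22  22  22  22  22  27
  5   0  11  17  21  21  22  26  26  26  26  26  26  27

22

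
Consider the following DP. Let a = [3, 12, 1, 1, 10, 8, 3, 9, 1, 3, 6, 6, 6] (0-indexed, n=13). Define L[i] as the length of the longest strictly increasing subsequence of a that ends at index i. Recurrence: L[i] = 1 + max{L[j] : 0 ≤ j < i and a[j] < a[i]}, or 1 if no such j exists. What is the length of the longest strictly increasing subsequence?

   i    0    1    2    3    4    5    6    7    8    9   10   11   12
a[i]    3   12    1    1   10    8    3    9    1    3    6    6    6
L[i]    1    2    1    1    2    2    2    3    1    2    3    3    3

3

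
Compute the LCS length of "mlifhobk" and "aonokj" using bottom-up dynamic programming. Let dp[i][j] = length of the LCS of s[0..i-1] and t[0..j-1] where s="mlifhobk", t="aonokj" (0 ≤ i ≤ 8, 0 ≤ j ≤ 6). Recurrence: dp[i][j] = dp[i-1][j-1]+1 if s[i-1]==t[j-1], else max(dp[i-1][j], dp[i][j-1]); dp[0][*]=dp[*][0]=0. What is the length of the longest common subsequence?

   ''  a  o  n  o  k  j
''  0  0  0  0  0  0  0
 m  0  0  0  0  0  0  0
 l  0  0  0  0  0  0  0
 i  0  0  0  0  0  0  0
 f  0  0  0  0  0  0  0
 h  0  0  0  0  0  0  0
 o  0  0  1  1  1  1  1
 b  0  0  1  1  1  1  1
 k  0  0  1  1  1  2  2

2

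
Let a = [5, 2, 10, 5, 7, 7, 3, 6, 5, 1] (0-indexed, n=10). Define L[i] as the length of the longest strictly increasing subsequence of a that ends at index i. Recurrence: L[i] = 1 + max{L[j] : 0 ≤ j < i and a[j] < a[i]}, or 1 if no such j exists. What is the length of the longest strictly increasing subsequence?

   i    0    1    2    3    4    5    6    7    8    9
a[i]    5    2   10    5    7    7    3    6    5    1
L[i]    1    1    2    2    3    3    2    3    3    1

3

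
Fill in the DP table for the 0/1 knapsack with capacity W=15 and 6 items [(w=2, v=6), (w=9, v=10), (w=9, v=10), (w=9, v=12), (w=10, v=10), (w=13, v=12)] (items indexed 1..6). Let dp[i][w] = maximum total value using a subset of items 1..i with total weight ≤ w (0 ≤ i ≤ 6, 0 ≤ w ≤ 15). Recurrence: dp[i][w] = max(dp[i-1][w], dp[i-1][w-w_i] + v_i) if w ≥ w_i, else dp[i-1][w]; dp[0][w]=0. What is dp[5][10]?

12

i\w   0   1   2   3   4   5   6   7   8   9  10  11  12  13  14  15
  0   0   0   0   0   0   0   0   0   0   0   0   0   0   0   0   0
  1   0   0   6   6   6   6   6   6   6   6   6   6   6   6   6   6
  2   0   0   6   6   6   6   6   6   6  10  10  16  16  16  16  16
  3   0   0   6   6   6   6   6   6   6  10  10  16  16  16  16  16
  4   0   0   6   6   6   6   6   6   6  12  12  18  18  18  18  18
  5   0   0   6   6   6   6   6   6   6  12  12  18  18  18  18  18
  6   0   0   6   6   6   6   6   6   6  12  12  18  18  18  18  18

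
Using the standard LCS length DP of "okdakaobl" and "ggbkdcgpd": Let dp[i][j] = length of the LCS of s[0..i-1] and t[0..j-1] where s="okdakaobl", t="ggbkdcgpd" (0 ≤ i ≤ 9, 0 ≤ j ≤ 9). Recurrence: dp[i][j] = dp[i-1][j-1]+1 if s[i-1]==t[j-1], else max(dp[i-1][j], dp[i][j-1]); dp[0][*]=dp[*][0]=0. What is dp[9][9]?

2

   ''  g  g  b  k  d  c  g  p  d
''  0  0  0  0  0  0  0  0  0  0
 o  0  0  0  0  0  0  0  0  0  0
 k  0  0  0  0  1  1  1  1  1  1
 d  0  0  0  0  1  2  2  2  2  2
 a  0  0  0  0  1  2  2  2  2  2
 k  0  0  0  0  1  2  2  2  2  2
 a  0  0  0  0  1  2  2  2  2  2
 o  0  0  0  0  1  2  2  2  2  2
 b  0  0  0  1  1  2  2  2  2  2
 l  0  0  0  1  1  2  2  2  2  2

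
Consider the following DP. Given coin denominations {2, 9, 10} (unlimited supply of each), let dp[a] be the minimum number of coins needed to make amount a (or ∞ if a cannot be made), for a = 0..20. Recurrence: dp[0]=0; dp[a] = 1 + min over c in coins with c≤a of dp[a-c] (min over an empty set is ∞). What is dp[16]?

4

 a  0  1  2  3  4  5  6  7  8  9 10 11 12 13 14 15 16 17 18 19 20
dp  0  -  1  -  2  -  3  -  4  1  1  2  2  3  3  4  4  5  2  2  2
(- denotes ∞ / unreachable)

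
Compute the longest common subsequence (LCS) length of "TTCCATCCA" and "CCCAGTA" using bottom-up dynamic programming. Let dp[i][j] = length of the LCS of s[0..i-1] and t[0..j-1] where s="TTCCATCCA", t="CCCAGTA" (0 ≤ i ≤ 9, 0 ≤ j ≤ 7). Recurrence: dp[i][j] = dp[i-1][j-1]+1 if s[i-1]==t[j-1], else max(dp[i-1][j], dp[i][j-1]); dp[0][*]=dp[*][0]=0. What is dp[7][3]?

3

   ''  C  C  C  A  G  T  A
''  0  0  0  0  0  0  0  0
 T  0  0  0  0  0  0  1  1
 T  0  0  0  0  0  0  1  1
 C  0  1  1  1  1  1  1  1
 C  0  1  2  2  2  2  2  2
 A  0  1  2  2  3  3  3  3
 T  0  1  2  2  3  3  4  4
 C  0  1  2  3  3  3  4  4
 C  0  1  2  3  3  3  4  4
 A  0  1  2  3  4  4  4  5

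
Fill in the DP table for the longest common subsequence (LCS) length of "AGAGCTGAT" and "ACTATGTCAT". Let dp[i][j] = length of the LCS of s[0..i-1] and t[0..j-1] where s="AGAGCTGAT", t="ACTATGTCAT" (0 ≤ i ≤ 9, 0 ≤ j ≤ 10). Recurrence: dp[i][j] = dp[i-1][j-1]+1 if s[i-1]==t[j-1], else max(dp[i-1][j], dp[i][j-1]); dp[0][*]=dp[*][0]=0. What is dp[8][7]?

   ''  A  C  T  A  T  G  T  C  A  T
''  0  0  0  0  0  0  0  0  0  0  0
 A  0  1  1  1  1  1  1  1  1  1  1
 G  0  1  1  1  1  1  2  2  2  2  2
 A  0  1  1  1  2  2  2  2  2  3  3
 G  0  1  1  1  2  2  3  3  3  3  3
 C  0  1  2  2  2  2  3  3  4  4  4
 T  0  1  2  3  3  3  3  4  4  4  5
 G  0  1  2  3  3  3  4  4  4  4  5
 A  0  1  2  3  4  4  4  4  4  5  5
 T  0  1  2  3  4  5  5  5  5  5  6

4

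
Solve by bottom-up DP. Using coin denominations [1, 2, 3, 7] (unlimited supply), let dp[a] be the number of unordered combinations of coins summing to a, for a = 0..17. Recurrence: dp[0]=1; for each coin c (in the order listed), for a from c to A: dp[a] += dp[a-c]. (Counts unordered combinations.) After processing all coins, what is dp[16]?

after  coin     0     1     2     3     4     5     6     7     8     9    10    11    12    13    14    15    16    17
          1     1     1     1     1     1     1     1     1     1     1     1     1     1     1     1     1     1     1
          2     1     1     2     2     3     3     4     4     5     5     6     6     7     7     8     8     9     9
          3     1     1     2     3     4     5     7     8    10    12    14    16    19    21    24    27    30    33
          7     1     1     2     3     4     5     7     9    11    14    17    20    24    28    33    38    44    50

44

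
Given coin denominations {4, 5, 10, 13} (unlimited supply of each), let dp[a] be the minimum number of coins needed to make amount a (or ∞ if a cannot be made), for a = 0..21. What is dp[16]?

 a  0  1  2  3  4  5  6  7  8  9 10 11 12 13 14 15 16 17 18 19 20 21
dp  0  -  -  -  1  1  -  -  2  2  1  -  3  1  2  2  4  2  2  3  2  3
(- denotes ∞ / unreachable)

4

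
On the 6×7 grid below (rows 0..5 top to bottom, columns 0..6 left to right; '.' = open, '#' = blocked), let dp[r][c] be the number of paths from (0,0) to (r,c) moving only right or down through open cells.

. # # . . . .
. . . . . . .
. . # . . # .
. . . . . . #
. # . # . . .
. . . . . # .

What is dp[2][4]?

r\c   0   1   2   3   4   5   6
  0   1   0   0   0   0   0   0
  1   1   1   1   1   1   1   1
  2   1   2   0   1   2   0   1
  3   1   3   3   4   6   6   0
  4   1   0   3   0   6  12  12
  5   1   1   4   4  10   0  12

2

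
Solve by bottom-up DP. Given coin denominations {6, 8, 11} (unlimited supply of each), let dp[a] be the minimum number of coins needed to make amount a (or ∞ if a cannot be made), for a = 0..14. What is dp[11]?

 a  0  1  2  3  4  5  6  7  8  9 10 11 12 13 14
dp  0  -  -  -  -  -  1  -  1  -  -  1  2  -  2
(- denotes ∞ / unreachable)

1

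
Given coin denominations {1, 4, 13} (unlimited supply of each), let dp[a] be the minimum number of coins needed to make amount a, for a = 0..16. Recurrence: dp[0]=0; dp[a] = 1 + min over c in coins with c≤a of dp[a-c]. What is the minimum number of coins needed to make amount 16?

4

 a  0  1  2  3  4  5  6  7  8  9 10 11 12 13 14 15 16
dp  0  1  2  3  1  2  3  4  2  3  4  5  3  1  2  3  4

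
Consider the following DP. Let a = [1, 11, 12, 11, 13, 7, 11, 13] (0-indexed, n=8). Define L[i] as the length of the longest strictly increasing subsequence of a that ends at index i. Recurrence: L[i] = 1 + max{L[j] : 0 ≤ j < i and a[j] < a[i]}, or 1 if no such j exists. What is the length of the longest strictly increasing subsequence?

   i    0    1    2    3    4    5    6    7
a[i]    1   11   12   11   13    7   11   13
L[i]    1    2    3    2    4    2    3    4

4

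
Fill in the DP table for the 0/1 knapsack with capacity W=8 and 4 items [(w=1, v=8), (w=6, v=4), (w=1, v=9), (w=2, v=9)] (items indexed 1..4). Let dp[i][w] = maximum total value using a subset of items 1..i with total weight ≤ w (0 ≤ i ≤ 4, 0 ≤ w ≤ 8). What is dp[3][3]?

17

i\w   0   1   2   3   4   5   6   7   8
  0   0   0   0   0   0   0   0   0   0
  1   0   8   8   8   8   8   8   8   8
  2   0   8   8   8   8   8   8  12  12
  3   0   9  17  17  17  17  17  17  21
  4   0   9  17  18  26  26  26  26  26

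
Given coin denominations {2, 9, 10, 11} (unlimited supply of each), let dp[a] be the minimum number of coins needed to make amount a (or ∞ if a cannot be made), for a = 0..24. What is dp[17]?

 a  0  1  2  3  4  5  6  7  8  9 10 11 12 13 14 15 16 17 18 19 20 21 22 23 24
dp  0  -  1  -  2  -  3  -  4  1  1  1  2  2  3  3  4  4  2  2  2  2  2  3  3
(- denotes ∞ / unreachable)

4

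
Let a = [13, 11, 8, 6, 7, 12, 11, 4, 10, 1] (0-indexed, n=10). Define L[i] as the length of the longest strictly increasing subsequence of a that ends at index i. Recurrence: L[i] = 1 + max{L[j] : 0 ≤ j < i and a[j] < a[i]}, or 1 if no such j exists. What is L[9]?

1

   i    0    1    2    3    4    5    6    7    8    9
a[i]   13   11    8    6    7   12   11    4   10    1
L[i]    1    1    1    1    2    3    3    1    3    1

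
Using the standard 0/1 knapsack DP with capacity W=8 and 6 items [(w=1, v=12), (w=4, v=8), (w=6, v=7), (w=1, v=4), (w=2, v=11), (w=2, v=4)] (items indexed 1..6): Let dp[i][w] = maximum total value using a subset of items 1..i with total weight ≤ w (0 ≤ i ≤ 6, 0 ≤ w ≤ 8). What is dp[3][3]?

12

i\w   0   1   2   3   4   5   6   7   8
  0   0   0   0   0   0   0   0   0   0
  1   0  12  12  12  12  12  12  12  12
  2   0  12  12  12  12  20  20  20  20
  3   0  12  12  12  12  20  20  20  20
  4   0  12  16  16  16  20  24  24  24
  5   0  12  16  23  27  27  27  31  35
  6   0  12  16  23  27  27  31  31  35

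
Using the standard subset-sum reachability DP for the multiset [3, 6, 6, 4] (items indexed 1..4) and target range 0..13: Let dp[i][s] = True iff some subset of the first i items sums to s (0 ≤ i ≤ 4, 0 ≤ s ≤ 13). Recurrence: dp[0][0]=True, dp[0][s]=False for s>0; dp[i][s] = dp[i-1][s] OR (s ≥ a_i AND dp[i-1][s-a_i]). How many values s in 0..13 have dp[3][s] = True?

i\s   0   1   2   3   4   5   6   7   8   9  10  11  12  13
  0   T   F   F   F   F   F   F   F   F   F   F   F   F   F
  1   T   F   F   T   F   F   F   F   F   F   F   F   F   F
  2   T   F   F   T   F   F   T   F   F   T   F   F   F   F
  3   T   F   F   T   F   F   T   F   F   T   F   F   T   F
  4   T   F   F   T   T   F   T   T   F   T   T   F   T   T

5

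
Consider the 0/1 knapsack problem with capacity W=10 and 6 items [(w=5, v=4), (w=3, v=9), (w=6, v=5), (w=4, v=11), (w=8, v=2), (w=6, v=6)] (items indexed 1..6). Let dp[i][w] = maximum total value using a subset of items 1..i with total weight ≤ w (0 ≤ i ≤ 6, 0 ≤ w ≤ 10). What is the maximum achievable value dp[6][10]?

i\w   0   1   2   3   4   5   6   7   8   9  10
  0   0   0   0   0   0   0   0   0   0   0   0
  1   0   0   0   0   0   4   4   4   4   4   4
  2   0   0   0   9   9   9   9   9  13  13  13
  3   0   0   0   9   9   9   9   9  13  14  14
  4   0   0   0   9  11  11  11  20  20  20  20
  5   0   0   0   9  11  11  11  20  20  20  20
  6   0   0   0   9  11  11  11  20  20  20  20

20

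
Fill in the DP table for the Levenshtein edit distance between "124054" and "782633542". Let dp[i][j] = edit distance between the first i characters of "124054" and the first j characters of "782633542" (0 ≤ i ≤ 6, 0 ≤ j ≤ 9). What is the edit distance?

   ''  7  8  2  6  3  3  5  4  2
''  0  1  2  3  4  5  6  7  8  9
 1  1  1  2  3  4  5  6  7  8  9
 2  2  2  2  2  3  4  5  6  7  8
 4  3  3  3  3  3  4  5  6  6  7
 0  4  4  4  4  4  4  5  6  7  7
 5  5  5  5  5  5  5  5  5  6  7
 4  6  6  6  6  6  6  6  6  5  6

6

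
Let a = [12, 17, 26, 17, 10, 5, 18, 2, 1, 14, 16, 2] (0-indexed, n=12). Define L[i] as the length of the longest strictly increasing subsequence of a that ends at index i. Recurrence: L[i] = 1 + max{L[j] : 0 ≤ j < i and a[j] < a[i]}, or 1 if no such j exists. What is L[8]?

   i    0    1    2    3    4    5    6    7    8    9   10   11
a[i]   12   17   26   17   10    5   18    2    1   14   16    2
L[i]    1    2    3    2    1    1    3    1    1    2    3    2

1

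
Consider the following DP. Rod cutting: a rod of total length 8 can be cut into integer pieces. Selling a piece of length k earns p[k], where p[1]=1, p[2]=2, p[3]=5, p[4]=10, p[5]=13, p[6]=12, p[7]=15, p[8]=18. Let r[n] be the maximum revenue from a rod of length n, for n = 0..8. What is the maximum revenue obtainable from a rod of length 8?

20

   n    0    1    2    3    4    5    6    7    8
r[n]    0    1    2    5   10   13   14   15   20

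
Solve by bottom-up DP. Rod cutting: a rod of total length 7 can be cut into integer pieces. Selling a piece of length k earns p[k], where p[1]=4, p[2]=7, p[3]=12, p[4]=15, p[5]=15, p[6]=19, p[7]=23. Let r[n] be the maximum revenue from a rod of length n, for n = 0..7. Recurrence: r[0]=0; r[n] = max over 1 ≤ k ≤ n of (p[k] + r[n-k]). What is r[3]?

   n    0    1    2    3    4    5    6    7
r[n]    0    4    8   12   16   20   24   28

12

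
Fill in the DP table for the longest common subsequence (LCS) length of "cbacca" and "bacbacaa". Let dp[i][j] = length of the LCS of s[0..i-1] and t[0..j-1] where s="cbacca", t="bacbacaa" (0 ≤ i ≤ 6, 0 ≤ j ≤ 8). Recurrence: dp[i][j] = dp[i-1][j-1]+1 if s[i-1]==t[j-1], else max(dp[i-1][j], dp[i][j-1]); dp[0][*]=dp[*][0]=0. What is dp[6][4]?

   ''  b  a  c  b  a  c  a  a
''  0  0  0  0  0  0  0  0  0
 c  0  0  0  1  1  1  1  1  1
 b  0  1  1  1  2  2  2  2  2
 a  0  1  2  2  2  3  3  3  3
 c  0  1  2  3  3  3  4  4  4
 c  0  1  2  3  3  3  4  4  4
 a  0  1  2  3  3  4  4  5  5

3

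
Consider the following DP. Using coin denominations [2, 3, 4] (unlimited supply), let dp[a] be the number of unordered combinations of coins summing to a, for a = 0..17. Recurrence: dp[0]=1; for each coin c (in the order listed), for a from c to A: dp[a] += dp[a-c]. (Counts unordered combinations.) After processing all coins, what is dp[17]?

after  coin     0     1     2     3     4     5     6     7     8     9    10    11    12    13    14    15    16    17
          2     1     0     1     0     1     0     1     0     1     0     1     0     1     0     1     0     1     0
          3     1     0     1     1     1     1     2     1     2     2     2     2     3     2     3     3     3     3
          4     1     0     1     1     2     1     3     2     4     3     5     4     7     5     8     7    10     8

8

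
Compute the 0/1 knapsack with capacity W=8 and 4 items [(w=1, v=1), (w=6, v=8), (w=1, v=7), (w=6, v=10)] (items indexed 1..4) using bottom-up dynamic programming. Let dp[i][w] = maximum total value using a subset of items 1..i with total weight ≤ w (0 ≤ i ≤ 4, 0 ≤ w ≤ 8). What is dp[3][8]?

16

i\w   0   1   2   3   4   5   6   7   8
  0   0   0   0   0   0   0   0   0   0
  1   0   1   1   1   1   1   1   1   1
  2   0   1   1   1   1   1   8   9   9
  3   0   7   8   8   8   8   8  15  16
  4   0   7   8   8   8   8  10  17  18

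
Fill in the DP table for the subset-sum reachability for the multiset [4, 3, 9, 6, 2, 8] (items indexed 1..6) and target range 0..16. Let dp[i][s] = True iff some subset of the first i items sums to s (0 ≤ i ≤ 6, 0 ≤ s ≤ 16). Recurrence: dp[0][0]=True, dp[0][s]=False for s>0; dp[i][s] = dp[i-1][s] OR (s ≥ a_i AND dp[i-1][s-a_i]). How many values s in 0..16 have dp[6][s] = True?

16

i\s   0   1   2   3   4   5   6   7   8   9  10  11  12  13  14  15  16
  0   T   F   F   F   F   F   F   F   F   F   F   F   F   F   F   F   F
  1   T   F   F   F   T   F   F   F   F   F   F   F   F   F   F   F   F
  2   T   F   F   T   T   F   F   T   F   F   F   F   F   F   F   F   F
  3   T   F   F   T   T   F   F   T   F   T   F   F   T   T   F   F   T
  4   T   F   F   T   T   F   T   T   F   T   T   F   T   T   F   T   T
  5   T   F   T   T   T   T   T   T   T   T   T   T   T   T   T   T   T
  6   T   F   T   T   T   T   T   T   T   T   T   T   T   T   T   T   T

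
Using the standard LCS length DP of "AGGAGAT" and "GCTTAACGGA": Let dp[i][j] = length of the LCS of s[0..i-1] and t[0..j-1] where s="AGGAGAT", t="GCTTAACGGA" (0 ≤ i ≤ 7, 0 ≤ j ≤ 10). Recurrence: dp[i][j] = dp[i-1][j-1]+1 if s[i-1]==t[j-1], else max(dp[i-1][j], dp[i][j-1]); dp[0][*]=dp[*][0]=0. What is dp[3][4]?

1

   ''  G  C  T  T  A  A  C  G  G  A
''  0  0  0  0  0  0  0  0  0  0  0
 A  0  0  0  0  0  1  1  1  1  1  1
 G  0  1  1  1  1  1  1  1  2  2  2
 G  0  1  1  1  1  1  1  1  2  3  3
 A  0  1  1  1  1  2  2  2  2  3  4
 G  0  1  1  1  1  2  2  2  3  3  4
 A  0  1  1  1  1  2  3  3  3  3  4
 T  0  1  1  2  2  2  3  3  3  3  4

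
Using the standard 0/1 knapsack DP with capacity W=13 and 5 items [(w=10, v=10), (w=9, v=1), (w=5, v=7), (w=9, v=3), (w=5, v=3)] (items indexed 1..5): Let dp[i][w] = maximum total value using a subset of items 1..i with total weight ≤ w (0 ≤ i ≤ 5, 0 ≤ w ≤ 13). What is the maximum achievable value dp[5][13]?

10

i\w   0   1   2   3   4   5   6   7   8   9  10  11  12  13
  0   0   0   0   0   0   0   0   0   0   0   0   0   0   0
  1   0   0   0   0   0   0   0   0   0   0  10  10  10  10
  2   0   0   0   0   0   0   0   0   0   1  10  10  10  10
  3   0   0   0   0   0   7   7   7   7   7  10  10  10  10
  4   0   0   0   0   0   7   7   7   7   7  10  10  10  10
  5   0   0   0   0   0   7   7   7   7   7  10  10  10  10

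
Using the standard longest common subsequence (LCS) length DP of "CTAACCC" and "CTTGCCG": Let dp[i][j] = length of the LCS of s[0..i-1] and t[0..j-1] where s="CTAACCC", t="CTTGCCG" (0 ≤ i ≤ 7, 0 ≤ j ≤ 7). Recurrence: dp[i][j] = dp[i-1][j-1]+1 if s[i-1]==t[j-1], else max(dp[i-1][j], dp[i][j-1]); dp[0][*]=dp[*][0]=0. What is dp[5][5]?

   ''  C  T  T  G  C  C  G
''  0  0  0  0  0  0  0  0
 C  0  1  1  1  1  1  1  1
 T  0  1  2  2  2  2  2  2
 A  0  1  2  2  2  2  2  2
 A  0  1  2  2  2  2  2  2
 C  0  1  2  2  2  3  3  3
 C  0  1  2  2  2  3  4  4
 C  0  1  2  2  2  3  4  4

3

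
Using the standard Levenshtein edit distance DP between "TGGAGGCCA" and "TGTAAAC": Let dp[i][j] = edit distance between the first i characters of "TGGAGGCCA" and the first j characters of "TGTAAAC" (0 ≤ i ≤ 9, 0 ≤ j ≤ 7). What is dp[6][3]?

   ''  T  G  T  A  A  A  C
''  0  1  2  3  4  5  6  7
 T  1  0  1  2  3  4  5  6
 G  2  1  0  1  2  3  4  5
 G  3  2  1  1  2  3  4  5
 A  4  3  2  2  1  2  3  4
 G  5  4  3  3  2  2  3  4
 G  6  5  4  4  3  3  3  4
 C  7  6  5  5  4  4  4  3
 C  8  7  6  6  5  5  5  4
 A  9  8  7  7  6  5  5  5

4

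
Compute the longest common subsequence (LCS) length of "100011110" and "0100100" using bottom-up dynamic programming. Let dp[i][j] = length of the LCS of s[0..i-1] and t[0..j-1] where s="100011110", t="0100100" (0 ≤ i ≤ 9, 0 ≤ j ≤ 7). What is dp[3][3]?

2

   ''  0  1  0  0  1  0  0
''  0  0  0  0  0  0  0  0
 1  0  0  1  1  1  1  1  1
 0  0  1  1  2  2  2  2  2
 0  0  1  1  2  3  3  3  3
 0  0  1  1  2  3  3  4  4
 1  0  1  2  2  3  4  4  4
 1  0  1  2  2  3  4  4  4
 1  0  1  2  2  3  4  4  4
 1  0  1  2  2  3  4  4  4
 0  0  1  2  3  3  4  5  5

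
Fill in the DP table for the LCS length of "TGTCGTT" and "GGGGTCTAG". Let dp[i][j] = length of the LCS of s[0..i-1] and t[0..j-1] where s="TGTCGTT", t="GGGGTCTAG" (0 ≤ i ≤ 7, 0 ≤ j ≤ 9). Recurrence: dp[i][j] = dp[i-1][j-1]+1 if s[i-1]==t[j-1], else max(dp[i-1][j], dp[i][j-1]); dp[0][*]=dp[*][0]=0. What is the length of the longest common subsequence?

4

   ''  G  G  G  G  T  C  T  A  G
''  0  0  0  0  0  0  0  0  0  0
 T  0  0  0  0  0  1  1  1  1  1
 G  0  1  1  1  1  1  1  1  1  2
 T  0  1  1  1  1  2  2  2  2  2
 C  0  1  1  1  1  2  3  3  3  3
 G  0  1  2  2  2  2  3  3  3  4
 T  0  1  2  2  2  3  3  4  4  4
 T  0  1  2  2  2  3  3  4  4  4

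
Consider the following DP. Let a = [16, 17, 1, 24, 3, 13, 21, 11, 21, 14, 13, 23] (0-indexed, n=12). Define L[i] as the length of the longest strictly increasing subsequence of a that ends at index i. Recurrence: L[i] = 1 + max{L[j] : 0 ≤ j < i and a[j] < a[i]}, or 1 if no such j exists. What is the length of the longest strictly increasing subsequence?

5

   i    0    1    2    3    4    5    6    7    8    9   10   11
a[i]   16   17    1   24    3   13   21   11   21   14   13   23
L[i]    1    2    1    3    2    3    4    3    4    4    4    5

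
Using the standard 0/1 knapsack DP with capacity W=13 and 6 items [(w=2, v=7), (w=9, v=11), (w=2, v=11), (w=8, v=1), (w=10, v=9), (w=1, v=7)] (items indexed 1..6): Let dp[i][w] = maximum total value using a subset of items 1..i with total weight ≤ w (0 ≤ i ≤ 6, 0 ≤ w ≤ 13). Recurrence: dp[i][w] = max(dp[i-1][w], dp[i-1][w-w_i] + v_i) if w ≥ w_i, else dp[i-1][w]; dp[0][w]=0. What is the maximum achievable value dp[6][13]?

29

i\w   0   1   2   3   4   5   6   7   8   9  10  11  12  13
  0   0   0   0   0   0   0   0   0   0   0   0   0   0   0
  1   0   0   7   7   7   7   7   7   7   7   7   7   7   7
  2   0   0   7   7   7   7   7   7   7  11  11  18  18  18
  3   0   0  11  11  18  18  18  18  18  18  18  22  22  29
  4   0   0  11  11  18  18  18  18  18  18  18  22  22  29
  5   0   0  11  11  18  18  18  18  18  18  18  22  22  29
  6   0   7  11  18  18  25  25  25  25  25  25  25  29  29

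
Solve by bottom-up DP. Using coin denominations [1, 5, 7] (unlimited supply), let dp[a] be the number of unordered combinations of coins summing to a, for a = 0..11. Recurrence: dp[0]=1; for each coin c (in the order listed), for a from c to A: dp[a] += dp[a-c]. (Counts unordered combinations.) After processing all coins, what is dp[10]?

after  coin     0     1     2     3     4     5     6     7     8     9    10    11
          1     1     1     1     1     1     1     1     1     1     1     1     1
          5     1     1     1     1     1     2     2     2     2     2     3     3
          7     1     1     1     1     1     2     2     3     3     3     4     4

4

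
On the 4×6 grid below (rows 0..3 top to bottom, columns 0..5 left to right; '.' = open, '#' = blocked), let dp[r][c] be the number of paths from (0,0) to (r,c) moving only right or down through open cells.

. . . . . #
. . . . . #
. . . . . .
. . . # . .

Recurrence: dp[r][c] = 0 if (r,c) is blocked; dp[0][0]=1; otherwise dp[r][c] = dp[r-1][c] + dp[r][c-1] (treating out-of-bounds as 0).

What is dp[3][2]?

10

r\c   0   1   2   3   4   5
  0   1   1   1   1   1   0
  1   1   2   3   4   5   0
  2   1   3   6  10  15  15
  3   1   4  10   0  15  30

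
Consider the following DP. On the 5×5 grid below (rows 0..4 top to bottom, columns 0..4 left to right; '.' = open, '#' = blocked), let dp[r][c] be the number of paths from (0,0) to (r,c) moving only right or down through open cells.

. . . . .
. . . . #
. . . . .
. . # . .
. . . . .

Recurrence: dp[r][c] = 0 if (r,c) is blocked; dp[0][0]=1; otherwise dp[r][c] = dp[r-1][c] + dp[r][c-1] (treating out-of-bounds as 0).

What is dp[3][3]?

10

r\c   0   1   2   3   4
  0   1   1   1   1   1
  1   1   2   3   4   0
  2   1   3   6  10  10
  3   1   4   0  10  20
  4   1   5   5  15  35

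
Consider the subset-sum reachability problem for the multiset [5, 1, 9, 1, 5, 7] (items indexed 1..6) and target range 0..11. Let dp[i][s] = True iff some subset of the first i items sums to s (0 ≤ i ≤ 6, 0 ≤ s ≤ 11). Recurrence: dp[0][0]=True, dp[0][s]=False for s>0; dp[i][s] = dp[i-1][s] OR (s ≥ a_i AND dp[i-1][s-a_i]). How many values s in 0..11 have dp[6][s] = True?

i\s   0   1   2   3   4   5   6   7   8   9  10  11
  0   T   F   F   F   F   F   F   F   F   F   F   F
  1   T   F   F   F   F   T   F   F   F   F   F   F
  2   T   T   F   F   F   T   T   F   F   F   F   F
  3   T   T   F   F   F   T   T   F   F   T   T   F
  4   T   T   T   F   F   T   T   T   F   T   T   T
  5   T   T   T   F   F   T   T   T   F   T   T   T
  6   T   T   T   F   F   T   T   T   T   T   T   T

10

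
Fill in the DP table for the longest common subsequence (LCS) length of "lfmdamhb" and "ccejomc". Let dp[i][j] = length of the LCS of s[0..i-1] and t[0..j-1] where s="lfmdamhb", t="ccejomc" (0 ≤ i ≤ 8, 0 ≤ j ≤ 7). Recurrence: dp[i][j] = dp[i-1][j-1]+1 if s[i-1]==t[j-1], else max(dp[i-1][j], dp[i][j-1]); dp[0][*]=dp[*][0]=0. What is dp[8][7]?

   ''  c  c  e  j  o  m  c
''  0  0  0  0  0  0  0  0
 l  0  0  0  0  0  0  0  0
 f  0  0  0  0  0  0  0  0
 m  0  0  0  0  0  0  1  1
 d  0  0  0  0  0  0  1  1
 a  0  0  0  0  0  0  1  1
 m  0  0  0  0  0  0  1  1
 h  0  0  0  0  0  0  1  1
 b  0  0  0  0  0  0  1  1

1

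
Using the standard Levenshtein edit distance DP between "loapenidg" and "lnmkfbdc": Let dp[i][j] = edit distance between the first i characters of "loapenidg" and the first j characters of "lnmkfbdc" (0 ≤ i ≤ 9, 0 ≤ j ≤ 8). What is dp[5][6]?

   ''  l  n  m  k  f  b  d  c
''  0  1  2  3  4  5  6  7  8
 l  1  0  1  2  3  4  5  6  7
 o  2  1  1  2  3  4  5  6  7
 a  3  2  2  2  3  4  5  6  7
 p  4  3  3  3  3  4  5  6  7
 e  5  4  4  4  4  4  5  6  7
 n  6  5  4  5  5  5  5  6  7
 i  7  6  5  5  6  6  6  6  7
 d  8  7  6  6  6  7  7  6  7
 g  9  8  7  7  7  7  8  7  7

5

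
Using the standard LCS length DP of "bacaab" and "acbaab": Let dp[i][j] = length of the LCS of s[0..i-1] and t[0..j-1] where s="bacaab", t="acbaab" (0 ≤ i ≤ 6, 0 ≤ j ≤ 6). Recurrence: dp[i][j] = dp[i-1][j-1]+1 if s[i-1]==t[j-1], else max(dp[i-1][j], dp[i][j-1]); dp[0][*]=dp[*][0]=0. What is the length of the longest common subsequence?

5

   ''  a  c  b  a  a  b
''  0  0  0  0  0  0  0
 b  0  0  0  1  1  1  1
 a  0  1  1  1  2  2  2
 c  0  1  2  2  2  2  2
 a  0  1  2  2  3  3  3
 a  0  1  2  2  3  4  4
 b  0  1  2  3  3  4  5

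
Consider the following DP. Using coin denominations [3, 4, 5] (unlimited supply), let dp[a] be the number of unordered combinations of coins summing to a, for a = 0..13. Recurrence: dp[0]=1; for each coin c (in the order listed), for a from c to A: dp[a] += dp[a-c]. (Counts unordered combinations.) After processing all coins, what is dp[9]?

2

after  coin     0     1     2     3     4     5     6     7     8     9    10    11    12    13
          3     1     0     0     1     0     0     1     0     0     1     0     0     1     0
          4     1     0     0     1     1     0     1     1     1     1     1     1     2     1
          5     1     0     0     1     1     1     1     1     2     2     2     2     3     3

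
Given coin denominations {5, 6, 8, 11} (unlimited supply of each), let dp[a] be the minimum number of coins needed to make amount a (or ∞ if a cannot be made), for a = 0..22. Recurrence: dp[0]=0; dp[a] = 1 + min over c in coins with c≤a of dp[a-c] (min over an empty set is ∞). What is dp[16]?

2

 a  0  1  2  3  4  5  6  7  8  9 10 11 12 13 14 15 16 17 18 19 20 21 22
dp  0  -  -  -  -  1  1  -  1  -  2  1  2  2  2  3  2  2  3  2  3  3  2
(- denotes ∞ / unreachable)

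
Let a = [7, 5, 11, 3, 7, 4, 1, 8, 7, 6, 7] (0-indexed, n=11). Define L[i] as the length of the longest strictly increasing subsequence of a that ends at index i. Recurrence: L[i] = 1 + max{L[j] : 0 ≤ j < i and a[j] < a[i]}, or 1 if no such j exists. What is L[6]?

   i    0    1    2    3    4    5    6    7    8    9   10
a[i]    7    5   11    3    7    4    1    8    7    6    7
L[i]    1    1    2    1    2    2    1    3    3    3    4

1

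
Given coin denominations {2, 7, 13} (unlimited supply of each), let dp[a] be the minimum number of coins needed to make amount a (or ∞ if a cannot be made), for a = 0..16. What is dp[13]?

1

 a  0  1  2  3  4  5  6  7  8  9 10 11 12 13 14 15 16
dp  0  -  1  -  2  -  3  1  4  2  5  3  6  1  2  2  3
(- denotes ∞ / unreachable)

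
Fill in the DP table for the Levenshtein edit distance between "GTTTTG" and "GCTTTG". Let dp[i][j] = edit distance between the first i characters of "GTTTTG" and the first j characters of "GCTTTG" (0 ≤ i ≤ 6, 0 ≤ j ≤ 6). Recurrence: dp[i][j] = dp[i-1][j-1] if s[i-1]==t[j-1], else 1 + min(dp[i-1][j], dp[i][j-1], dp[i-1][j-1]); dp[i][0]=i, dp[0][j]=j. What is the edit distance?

   ''  G  C  T  T  T  G
''  0  1  2  3  4  5  6
 G  1  0  1  2  3  4  5
 T  2  1  1  1  2  3  4
 T  3  2  2  1  1  2  3
 T  4  3  3  2  1  1  2
 T  5  4  4  3  2  1  2
 G  6  5  5  4  3  2  1

1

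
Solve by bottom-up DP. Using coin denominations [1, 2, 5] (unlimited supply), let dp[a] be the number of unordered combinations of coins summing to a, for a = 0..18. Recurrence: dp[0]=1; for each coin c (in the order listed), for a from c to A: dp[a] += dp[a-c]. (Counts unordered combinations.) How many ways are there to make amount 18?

after  coin     0     1     2     3     4     5     6     7     8     9    10    11    12    13    14    15    16    17    18
          1     1     1     1     1     1     1     1     1     1     1     1     1     1     1     1     1     1     1     1
          2     1     1     2     2     3     3     4     4     5     5     6     6     7     7     8     8     9     9    10
          5     1     1     2     2     3     4     5     6     7     8    10    11    13    14    16    18    20    22    24

24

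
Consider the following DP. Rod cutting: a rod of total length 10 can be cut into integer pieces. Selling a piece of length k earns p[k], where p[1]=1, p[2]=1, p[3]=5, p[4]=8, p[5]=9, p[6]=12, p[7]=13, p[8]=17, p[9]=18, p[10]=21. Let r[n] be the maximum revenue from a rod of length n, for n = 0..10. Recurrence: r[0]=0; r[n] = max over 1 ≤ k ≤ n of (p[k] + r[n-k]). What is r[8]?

17

   n    0    1    2    3    4    5    6    7    8    9   10
r[n]    0    1    2    5    8    9   12   13   17   18   21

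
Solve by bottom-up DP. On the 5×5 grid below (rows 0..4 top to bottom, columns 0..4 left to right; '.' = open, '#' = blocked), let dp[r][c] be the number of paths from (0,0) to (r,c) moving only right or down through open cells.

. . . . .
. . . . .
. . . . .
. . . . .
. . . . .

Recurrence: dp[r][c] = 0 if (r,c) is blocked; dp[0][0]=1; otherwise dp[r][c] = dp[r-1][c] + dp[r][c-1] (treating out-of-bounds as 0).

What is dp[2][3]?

10

r\c   0   1   2   3   4
  0   1   1   1   1   1
  1   1   2   3   4   5
  2   1   3   6  10  15
  3   1   4  10  20  35
  4   1   5  15  35  70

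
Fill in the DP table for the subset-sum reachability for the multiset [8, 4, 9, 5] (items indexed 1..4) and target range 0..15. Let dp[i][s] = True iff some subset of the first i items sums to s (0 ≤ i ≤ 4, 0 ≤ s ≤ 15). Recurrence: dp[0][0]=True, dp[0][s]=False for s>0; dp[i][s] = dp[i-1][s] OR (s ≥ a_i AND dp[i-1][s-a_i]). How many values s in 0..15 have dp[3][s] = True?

i\s   0   1   2   3   4   5   6   7   8   9  10  11  12  13  14  15
  0   T   F   F   F   F   F   F   F   F   F   F   F   F   F   F   F
  1   T   F   F   F   F   F   F   F   T   F   F   F   F   F   F   F
  2   T   F   F   F   T   F   F   F   T   F   F   F   T   F   F   F
  3   T   F   F   F   T   F   F   F   T   T   F   F   T   T   F   F
  4   T   F   F   F   T   T   F   F   T   T   F   F   T   T   T   F

6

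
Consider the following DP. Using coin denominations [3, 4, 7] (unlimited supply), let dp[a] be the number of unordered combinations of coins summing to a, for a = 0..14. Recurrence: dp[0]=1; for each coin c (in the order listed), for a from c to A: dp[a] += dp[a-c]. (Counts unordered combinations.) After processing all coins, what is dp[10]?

2

after  coin     0     1     2     3     4     5     6     7     8     9    10    11    12    13    14
          3     1     0     0     1     0     0     1     0     0     1     0     0     1     0     0
          4     1     0     0     1     1     0     1     1     1     1     1     1     2     1     1
          7     1     0     0     1     1     0     1     2     1     1     2     2     2     2     3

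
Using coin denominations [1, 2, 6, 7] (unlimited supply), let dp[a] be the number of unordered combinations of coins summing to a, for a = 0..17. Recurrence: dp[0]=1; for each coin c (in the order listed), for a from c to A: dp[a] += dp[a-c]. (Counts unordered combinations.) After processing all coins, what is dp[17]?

after  coin     0     1     2     3     4     5     6     7     8     9    10    11    12    13    14    15    16    17
          1     1     1     1     1     1     1     1     1     1     1     1     1     1     1     1     1     1     1
          2     1     1     2     2     3     3     4     4     5     5     6     6     7     7     8     8     9     9
          6     1     1     2     2     3     3     5     5     7     7     9     9    12    12    15    15    18    18
          7     1     1     2     2     3     3     5     6     8     9    11    12    15    17    21    23    27    29

29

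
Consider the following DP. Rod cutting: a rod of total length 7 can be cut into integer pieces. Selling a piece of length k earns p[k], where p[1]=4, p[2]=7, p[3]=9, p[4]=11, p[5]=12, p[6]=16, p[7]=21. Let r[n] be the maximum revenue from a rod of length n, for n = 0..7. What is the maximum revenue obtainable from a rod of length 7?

   n    0    1    2    3    4    5    6    7
r[n]    0    4    8   12   16   20   24   28

28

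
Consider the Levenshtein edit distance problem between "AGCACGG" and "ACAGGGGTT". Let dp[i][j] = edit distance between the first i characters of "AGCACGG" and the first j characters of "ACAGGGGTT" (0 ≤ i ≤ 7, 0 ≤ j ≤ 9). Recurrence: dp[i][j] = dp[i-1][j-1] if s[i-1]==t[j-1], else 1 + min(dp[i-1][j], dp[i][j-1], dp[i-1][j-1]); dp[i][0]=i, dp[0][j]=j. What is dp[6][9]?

6

   ''  A  C  A  G  G  G  G  T  T
''  0  1  2  3  4  5  6  7  8  9
 A  1  0  1  2  3  4  5  6  7  8
 G  2  1  1  2  2  3  4  5  6  7
 C  3  2  1  2  3  3  4  5  6  7
 A  4  3  2  1  2  3  4  5  6  7
 C  5  4  3  2  2  3  4  5  6  7
 G  6  5  4  3  2  2  3  4  5  6
 G  7  6  5  4  3  2  2  3  4  5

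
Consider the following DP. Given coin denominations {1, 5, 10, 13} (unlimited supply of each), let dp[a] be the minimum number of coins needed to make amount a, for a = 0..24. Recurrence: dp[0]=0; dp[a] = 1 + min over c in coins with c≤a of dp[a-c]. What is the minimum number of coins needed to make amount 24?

3

 a  0  1  2  3  4  5  6  7  8  9 10 11 12 13 14 15 16 17 18 19 20 21 22 23 24
dp  0  1  2  3  4  1  2  3  4  5  1  2  3  1  2  2  3  4  2  3  2  3  4  2  3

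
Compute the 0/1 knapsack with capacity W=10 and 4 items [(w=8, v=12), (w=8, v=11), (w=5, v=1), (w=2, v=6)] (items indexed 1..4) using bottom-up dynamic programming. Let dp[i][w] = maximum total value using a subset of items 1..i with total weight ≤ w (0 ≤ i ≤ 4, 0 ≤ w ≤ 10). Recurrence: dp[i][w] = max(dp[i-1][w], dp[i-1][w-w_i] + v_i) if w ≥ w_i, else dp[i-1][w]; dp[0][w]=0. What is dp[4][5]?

i\w   0   1   2   3   4   5   6   7   8   9  10
  0   0   0   0   0   0   0   0   0   0   0   0
  1   0   0   0   0   0   0   0   0  12  12  12
  2   0   0   0   0   0   0   0   0  12  12  12
  3   0   0   0   0   0   1   1   1  12  12  12
  4   0   0   6   6   6   6   6   7  12  12  18

6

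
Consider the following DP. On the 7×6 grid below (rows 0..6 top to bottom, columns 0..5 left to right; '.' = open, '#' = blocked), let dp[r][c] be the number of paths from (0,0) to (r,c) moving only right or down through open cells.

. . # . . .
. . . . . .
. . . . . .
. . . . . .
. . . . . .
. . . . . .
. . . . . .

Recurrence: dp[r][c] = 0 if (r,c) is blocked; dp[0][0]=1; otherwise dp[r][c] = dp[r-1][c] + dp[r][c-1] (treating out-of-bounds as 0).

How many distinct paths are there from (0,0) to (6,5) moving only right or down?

r\c   0   1   2   3   4   5
  0   1   1   0   0   0   0
  1   1   2   2   2   2   2
  2   1   3   5   7   9  11
  3   1   4   9  16  25  36
  4   1   5  14  30  55  91
  5   1   6  20  50 105 196
  6   1   7  27  77 182 378

378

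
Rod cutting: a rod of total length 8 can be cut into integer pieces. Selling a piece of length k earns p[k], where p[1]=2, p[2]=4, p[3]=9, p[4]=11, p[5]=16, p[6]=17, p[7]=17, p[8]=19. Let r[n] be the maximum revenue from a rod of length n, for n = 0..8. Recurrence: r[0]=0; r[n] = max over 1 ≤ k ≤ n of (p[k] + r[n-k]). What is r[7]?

20

   n    0    1    2    3    4    5    6    7    8
r[n]    0    2    4    9   11   16   18   20   25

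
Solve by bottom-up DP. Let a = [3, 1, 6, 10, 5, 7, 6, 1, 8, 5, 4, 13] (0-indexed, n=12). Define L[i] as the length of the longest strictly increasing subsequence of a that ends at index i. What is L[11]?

   i    0    1    2    3    4    5    6    7    8    9   10   11
a[i]    3    1    6   10    5    7    6    1    8    5    4   13
L[i]    1    1    2    3    2    3    3    1    4    2    2    5

5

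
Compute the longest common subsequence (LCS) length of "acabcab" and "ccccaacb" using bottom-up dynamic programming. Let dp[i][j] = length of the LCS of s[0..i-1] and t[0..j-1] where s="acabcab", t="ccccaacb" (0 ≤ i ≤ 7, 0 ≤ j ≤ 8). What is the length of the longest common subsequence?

   ''  c  c  c  c  a  a  c  b
''  0  0  0  0  0  0  0  0  0
 a  0  0  0  0  0  1  1  1  1
 c  0  1  1  1  1  1  1  2  2
 a  0  1  1  1  1  2  2  2  2
 b  0  1  1  1  1  2  2  2  3
 c  0  1  2  2  2  2  2  3  3
 a  0  1  2  2  2  3  3  3  3
 b  0  1  2  2  2  3  3  3  4

4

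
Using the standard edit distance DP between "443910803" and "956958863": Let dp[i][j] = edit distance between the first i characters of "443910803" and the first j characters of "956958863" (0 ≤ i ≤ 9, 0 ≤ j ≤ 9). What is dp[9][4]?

   ''  9  5  6  9  5  8  8  6  3
''  0  1  2  3  4  5  6  7  8  9
 4  1  1  2  3  4  5  6  7  8  9
 4  2  2  2  3  4  5  6  7  8  9
 3  3  3  3  3  4  5  6  7  8  8
 9  4  3  4  4  3  4  5  6  7  8
 1  5  4  4  5  4  4  5  6  7  8
 0  6  5  5  5  5  5  5  6  7  8
 8  7  6  6  6  6  6  5  5  6  7
 0  8  7  7  7  7  7  6  6  6  7
 3  9  8  8  8  8  8  7  7  7  6

8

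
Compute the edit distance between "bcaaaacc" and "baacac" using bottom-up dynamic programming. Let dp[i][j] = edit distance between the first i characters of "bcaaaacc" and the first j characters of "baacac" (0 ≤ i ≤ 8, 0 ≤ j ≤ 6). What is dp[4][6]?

3

   ''  b  a  a  c  a  c
''  0  1  2  3  4  5  6
 b  1  0  1  2  3  4  5
 c  2  1  1  2  2  3  4
 a  3  2  1  1  2  2  3
 a  4  3  2  1  2  2  3
 a  5  4  3  2  2  2  3
 a  6  5  4  3  3  2  3
 c  7  6  5  4  3  3  2
 c  8  7  6  5  4  4  3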